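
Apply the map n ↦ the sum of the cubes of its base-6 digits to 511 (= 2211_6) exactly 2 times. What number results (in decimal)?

27

511 = (2,2,1,1)_6 → 18
18 = (3,0)_6 → 27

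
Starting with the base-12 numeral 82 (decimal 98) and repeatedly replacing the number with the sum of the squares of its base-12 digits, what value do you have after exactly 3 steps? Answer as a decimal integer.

98 = (8,2)_12 → 8² + 2² = 64 + 4 = 68
68 = (5,8)_12 → 5² + 8² = 25 + 64 = 89
89 = (7,5)_12 → 7² + 5² = 49 + 25 = 74

74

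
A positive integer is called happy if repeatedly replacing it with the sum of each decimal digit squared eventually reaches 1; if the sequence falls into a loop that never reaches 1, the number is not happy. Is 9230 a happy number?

9230 → 9² + 2² + 3² + 0² = 81 + 4 + 9 + 0 = 94
94 → 9² + 4² = 81 + 16 = 97
97 → 9² + 7² = 81 + 49 = 130
130 → 1² + 3² + 0² = 1 + 9 + 0 = 10
10 → 1² + 0² = 1 + 0 = 1  — reached 1.

happy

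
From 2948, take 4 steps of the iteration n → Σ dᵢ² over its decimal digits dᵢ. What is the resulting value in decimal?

2948 → 2² + 9² + 4² + 8² = 4 + 81 + 16 + 64 = 165
165 → 1² + 6² + 5² = 1 + 36 + 25 = 62
62 → 6² + 2² = 36 + 4 = 40
40 → 4² + 0² = 16 + 0 = 16

16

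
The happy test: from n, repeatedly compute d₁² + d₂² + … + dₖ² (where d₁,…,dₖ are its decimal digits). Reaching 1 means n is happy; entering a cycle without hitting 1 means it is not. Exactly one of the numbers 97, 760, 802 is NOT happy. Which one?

760

97: 97 → 130 → 10 → 1  — reaches 1 (happy)
760: 760 → 85 → 89 → 145 → 42 → 20 → 4 → 16 → 37 → 58 → 89  — repeats 89 (not happy)
802: 802 → 68 → 100 → 1  — reaches 1 (happy)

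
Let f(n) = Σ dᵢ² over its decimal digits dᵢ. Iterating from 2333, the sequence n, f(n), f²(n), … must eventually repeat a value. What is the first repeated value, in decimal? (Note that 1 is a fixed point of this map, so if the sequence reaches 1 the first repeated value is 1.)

1

2333 → 2² + 3² + 3² + 3² = 31
31 → 3² + 1² = 10
10 → 1² + 0² = 1  — reached the fixed point 1.
1 → 1, so 1 is the first repeated value.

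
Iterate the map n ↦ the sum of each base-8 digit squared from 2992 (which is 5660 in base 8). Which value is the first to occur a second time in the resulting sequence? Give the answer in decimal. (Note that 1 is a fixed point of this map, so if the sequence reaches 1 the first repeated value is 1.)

1

2992 = (5,6,6,0)_8 → 5² + 6² + 6² + 0² = 97
97 = (1,4,1)_8 → 1² + 4² + 1² = 18
18 = (2,2)_8 → 2² + 2² = 8
8 = (1,0)_8 → 1² + 0² = 1  — reached the fixed point 1.
1 → 1, so 1 is the first repeated value.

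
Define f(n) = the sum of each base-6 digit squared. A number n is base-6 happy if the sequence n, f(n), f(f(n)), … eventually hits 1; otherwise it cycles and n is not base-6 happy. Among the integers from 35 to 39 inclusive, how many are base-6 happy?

35: 35 → 50 → 9 → 10 → 17 → 29 → 41 → 26 → 20 → 13 → 5 → 25 → 17  — not base-6 happy
36: 36 → 1  — base-6 happy
37: 37 → 2 → 4 → 16 → 20 → 13 → 5 → 25 → 17 → 29 → 41 → 26 → 20  — not base-6 happy
38: 38 → 5 → 25 → 17 → 29 → 41 → 26 → 20 → 13 → 5  — not base-6 happy
39: 39 → 10 → 17 → 29 → 41 → 26 → 20 → 13 → 5 → 25 → 17  — not base-6 happy
base-6 happy: 36

1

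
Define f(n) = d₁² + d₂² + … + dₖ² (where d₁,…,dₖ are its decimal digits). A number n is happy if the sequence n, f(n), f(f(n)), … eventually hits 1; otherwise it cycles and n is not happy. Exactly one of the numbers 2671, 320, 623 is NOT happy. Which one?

2671

2671: 2671 → 90 → 81 → 65 → 61 → 37 → 58 → 89 → 145 → 42 → 20 → 4 → 16 → 37  — repeats 37 (not happy)
320: 320 → 13 → 10 → 1  — reaches 1 (happy)
623: 623 → 49 → 97 → 130 → 10 → 1  — reaches 1 (happy)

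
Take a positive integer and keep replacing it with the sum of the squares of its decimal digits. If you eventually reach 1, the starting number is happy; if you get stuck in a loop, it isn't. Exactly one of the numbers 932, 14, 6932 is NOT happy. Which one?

932: 932 → 94 → 97 → 130 → 10 → 1  — reaches 1 (happy)
14: 14 → 17 → 50 → 25 → 29 → 85 → 89 → 145 → 42 → 20 → 4 → 16 → 37 → 58 → 89  — repeats 89 (not happy)
6932: 6932 → 130 → 10 → 1  — reaches 1 (happy)

14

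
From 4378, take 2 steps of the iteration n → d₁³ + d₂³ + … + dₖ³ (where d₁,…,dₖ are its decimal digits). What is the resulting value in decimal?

4378 → 946
946 → 1009

1009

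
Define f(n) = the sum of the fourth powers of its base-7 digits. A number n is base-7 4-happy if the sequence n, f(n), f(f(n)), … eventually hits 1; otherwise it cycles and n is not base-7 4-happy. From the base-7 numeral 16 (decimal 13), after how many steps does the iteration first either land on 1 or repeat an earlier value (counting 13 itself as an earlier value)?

13 = (1,6)_7 → 1⁴ + 6⁴ = 1297
1297 = (3,5,3,2)_7 → 3⁴ + 5⁴ + 3⁴ + 2⁴ = 803
803 = (2,2,2,5)_7 → 2⁴ + 2⁴ + 2⁴ + 5⁴ = 673
673 = (1,6,5,1)_7 → 1⁴ + 6⁴ + 5⁴ + 1⁴ = 1923
1923 = (5,4,1,5)_7 → 5⁴ + 4⁴ + 1⁴ + 5⁴ = 1507
1507 = (4,2,5,2)_7 → 4⁴ + 2⁴ + 5⁴ + 2⁴ = 913
913 = (2,4,4,3)_7 → 2⁴ + 4⁴ + 4⁴ + 3⁴ = 609
609 = (1,5,3,0)_7 → 1⁴ + 5⁴ + 3⁴ + 0⁴ = 707
707 = (2,0,3,0)_7 → 2⁴ + 0⁴ + 3⁴ + 0⁴ = 97
97 = (1,6,6)_7 → 1⁴ + 6⁴ + 6⁴ = 2593
2593 = (1,0,3,6,3)_7 → 1⁴ + 0⁴ + 3⁴ + 6⁴ + 3⁴ = 1459
1459 = (4,1,5,3)_7 → 4⁴ + 1⁴ + 5⁴ + 3⁴ = 963
963 = (2,5,4,4)_7 → 2⁴ + 5⁴ + 4⁴ + 4⁴ = 1153
1153 = (3,2,3,5)_7 → 3⁴ + 2⁴ + 3⁴ + 5⁴ = 803  — 803 repeats.
That took 14 steps.

14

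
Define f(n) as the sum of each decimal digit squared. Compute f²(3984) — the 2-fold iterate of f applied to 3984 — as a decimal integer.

50

3984 → 3² + 9² + 8² + 4² = 9 + 81 + 64 + 16 = 170
170 → 1² + 7² + 0² = 1 + 49 + 0 = 50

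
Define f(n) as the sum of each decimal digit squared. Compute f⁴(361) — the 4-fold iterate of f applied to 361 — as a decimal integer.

85

361 → 3² + 6² + 1² = 46
46 → 4² + 6² = 52
52 → 5² + 2² = 29
29 → 2² + 9² = 85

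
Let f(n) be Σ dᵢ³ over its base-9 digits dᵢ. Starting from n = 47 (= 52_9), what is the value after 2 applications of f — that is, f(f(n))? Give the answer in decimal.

47 = (5,2)_9 → 5³ + 2³ = 125 + 8 = 133
133 = (1,5,7)_9 → 1³ + 5³ + 7³ = 1 + 125 + 343 = 469

469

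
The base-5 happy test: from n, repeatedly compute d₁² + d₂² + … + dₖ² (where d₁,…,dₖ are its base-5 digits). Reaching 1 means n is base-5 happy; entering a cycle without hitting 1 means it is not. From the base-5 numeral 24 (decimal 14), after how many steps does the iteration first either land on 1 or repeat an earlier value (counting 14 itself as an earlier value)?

5

14 = (2,4)_5 → 20
20 = (4,0)_5 → 16
16 = (3,1)_5 → 10
10 = (2,0)_5 → 4
4 = (4)_5 → 16  — 16 repeats.
That took 5 steps.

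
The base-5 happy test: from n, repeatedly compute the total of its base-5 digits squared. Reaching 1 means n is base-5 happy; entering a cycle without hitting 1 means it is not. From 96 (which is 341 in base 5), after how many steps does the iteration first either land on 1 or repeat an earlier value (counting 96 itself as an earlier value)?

96 = (3,4,1)_5 → 3² + 4² + 1² = 26
26 = (1,0,1)_5 → 1² + 0² + 1² = 2
2 = (2)_5 → 2² = 4
4 = (4)_5 → 4² = 16
16 = (3,1)_5 → 3² + 1² = 10
10 = (2,0)_5 → 2² + 0² = 4  — 4 repeats.
That took 6 steps.

6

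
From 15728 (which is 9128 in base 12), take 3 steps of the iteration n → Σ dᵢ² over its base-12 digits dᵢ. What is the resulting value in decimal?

15728 = (9,1,2,8)_12 → 9² + 1² + 2² + 8² = 81 + 1 + 4 + 64 = 150
150 = (1,0,6)_12 → 1² + 0² + 6² = 1 + 0 + 36 = 37
37 = (3,1)_12 → 3² + 1² = 9 + 1 = 10

10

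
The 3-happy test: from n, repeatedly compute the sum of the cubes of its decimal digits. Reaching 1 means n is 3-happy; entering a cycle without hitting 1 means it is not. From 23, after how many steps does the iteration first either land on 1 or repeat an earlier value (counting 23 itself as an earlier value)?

23 → 2³ + 3³ = 8 + 27 = 35
35 → 3³ + 5³ = 27 + 125 = 152
152 → 1³ + 5³ + 2³ = 1 + 125 + 8 = 134
134 → 1³ + 3³ + 4³ = 1 + 27 + 64 = 92
92 → 9³ + 2³ = 729 + 8 = 737
737 → 7³ + 3³ + 7³ = 343 + 27 + 343 = 713
713 → 7³ + 1³ + 3³ = 343 + 1 + 27 = 371
371 → 3³ + 7³ + 1³ = 27 + 343 + 1 = 371  — 371 repeats.
That took 8 steps.

8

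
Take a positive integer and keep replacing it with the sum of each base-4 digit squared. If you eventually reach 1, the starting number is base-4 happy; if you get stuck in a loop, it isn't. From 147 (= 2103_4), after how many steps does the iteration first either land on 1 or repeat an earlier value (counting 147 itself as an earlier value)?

6

147 = (2,1,0,3)_4 → 2² + 1² + 0² + 3² = 14
14 = (3,2)_4 → 3² + 2² = 13
13 = (3,1)_4 → 3² + 1² = 10
10 = (2,2)_4 → 2² + 2² = 8
8 = (2,0)_4 → 2² + 0² = 4
4 = (1,0)_4 → 1² + 0² = 1  — reached 1.
That took 6 steps.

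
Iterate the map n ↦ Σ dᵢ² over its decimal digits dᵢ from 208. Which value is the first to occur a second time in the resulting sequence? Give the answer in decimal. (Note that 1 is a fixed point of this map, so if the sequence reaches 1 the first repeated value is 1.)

1

208 → 2² + 0² + 8² = 4 + 0 + 64 = 68
68 → 6² + 8² = 36 + 64 = 100
100 → 1² + 0² + 0² = 1 + 0 + 0 = 1  — reached the fixed point 1.
1 → 1, so 1 is the first repeated value.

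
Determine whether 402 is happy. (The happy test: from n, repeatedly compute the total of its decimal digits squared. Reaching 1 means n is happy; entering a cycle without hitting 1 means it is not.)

not happy

402 → 20
20 → 4
4 → 16
16 → 37
37 → 58
58 → 89
89 → 145
145 → 42
42 → 20  — 20 already seen; the sequence cycles without reaching 1.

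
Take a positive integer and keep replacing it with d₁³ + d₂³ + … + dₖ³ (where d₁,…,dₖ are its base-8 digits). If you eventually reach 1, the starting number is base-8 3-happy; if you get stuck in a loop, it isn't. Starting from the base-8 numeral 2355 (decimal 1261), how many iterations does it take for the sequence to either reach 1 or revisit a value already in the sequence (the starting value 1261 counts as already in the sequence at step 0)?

1261 = (2,3,5,5)_8 → 2³ + 3³ + 5³ + 5³ = 285
285 = (4,3,5)_8 → 4³ + 3³ + 5³ = 216
216 = (3,3,0)_8 → 3³ + 3³ + 0³ = 54
54 = (6,6)_8 → 6³ + 6³ = 432
432 = (6,6,0)_8 → 6³ + 6³ + 0³ = 432  — 432 repeats.
That took 5 steps.

5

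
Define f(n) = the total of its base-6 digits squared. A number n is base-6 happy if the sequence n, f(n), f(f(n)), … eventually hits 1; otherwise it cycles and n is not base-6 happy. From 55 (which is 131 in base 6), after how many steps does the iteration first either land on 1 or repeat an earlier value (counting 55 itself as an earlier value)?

55 = (1,3,1)_6 → 1² + 3² + 1² = 11
11 = (1,5)_6 → 1² + 5² = 26
26 = (4,2)_6 → 4² + 2² = 20
20 = (3,2)_6 → 3² + 2² = 13
13 = (2,1)_6 → 2² + 1² = 5
5 = (5)_6 → 5² = 25
25 = (4,1)_6 → 4² + 1² = 17
17 = (2,5)_6 → 2² + 5² = 29
29 = (4,5)_6 → 4² + 5² = 41
41 = (1,0,5)_6 → 1² + 0² + 5² = 26  — 26 repeats.
That took 10 steps.

10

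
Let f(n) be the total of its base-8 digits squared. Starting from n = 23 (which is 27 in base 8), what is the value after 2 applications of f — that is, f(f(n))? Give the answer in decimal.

23 = (2,7)_8 → 2² + 7² = 53
53 = (6,5)_8 → 6² + 5² = 61

61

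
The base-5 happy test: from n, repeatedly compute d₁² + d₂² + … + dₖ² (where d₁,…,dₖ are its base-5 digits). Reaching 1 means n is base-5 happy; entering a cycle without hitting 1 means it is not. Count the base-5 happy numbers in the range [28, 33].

28: 28 → 10 → 4 → 16 → 10  (repeats 10)
29: 29 → 17 → 13 → 13  (repeats 13)
30: 30 → 2 → 4 → 16 → 10 → 4  (repeats 4)
31: 31 → 3 → 9 → 17 → 13 → 13  (repeats 13)
32: 32 → 6 → 2 → 4 → 16 → 10 → 4  (repeats 4)
33: 33 → 11 → 5 → 1  (reaches 1)
base-5 happy: 33

1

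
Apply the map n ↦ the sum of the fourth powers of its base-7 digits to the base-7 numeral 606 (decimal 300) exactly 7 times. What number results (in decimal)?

300 = (6,0,6)_7 → 6⁴ + 0⁴ + 6⁴ = 1296 + 0 + 1296 = 2592
2592 = (1,0,3,6,2)_7 → 1⁴ + 0⁴ + 3⁴ + 6⁴ + 2⁴ = 1 + 0 + 81 + 1296 + 16 = 1394
1394 = (4,0,3,1)_7 → 4⁴ + 0⁴ + 3⁴ + 1⁴ = 256 + 0 + 81 + 1 = 338
338 = (6,6,2)_7 → 6⁴ + 6⁴ + 2⁴ = 1296 + 1296 + 16 = 2608
2608 = (1,0,4,1,4)_7 → 1⁴ + 0⁴ + 4⁴ + 1⁴ + 4⁴ = 1 + 0 + 256 + 1 + 256 = 514
514 = (1,3,3,3)_7 → 1⁴ + 3⁴ + 3⁴ + 3⁴ = 1 + 81 + 81 + 81 = 244
244 = (4,6,6)_7 → 4⁴ + 6⁴ + 6⁴ = 256 + 1296 + 1296 = 2848

2848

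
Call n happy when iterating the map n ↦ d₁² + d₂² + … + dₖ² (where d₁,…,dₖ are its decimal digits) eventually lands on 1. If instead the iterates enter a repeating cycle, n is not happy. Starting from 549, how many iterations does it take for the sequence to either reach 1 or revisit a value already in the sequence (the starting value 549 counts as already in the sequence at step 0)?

549 → 5² + 4² + 9² = 25 + 16 + 81 = 122
122 → 1² + 2² + 2² = 1 + 4 + 4 = 9
9 → 9² = 81
81 → 8² + 1² = 64 + 1 = 65
65 → 6² + 5² = 36 + 25 = 61
61 → 6² + 1² = 36 + 1 = 37
37 → 3² + 7² = 9 + 49 = 58
58 → 5² + 8² = 25 + 64 = 89
89 → 8² + 9² = 64 + 81 = 145
145 → 1² + 4² + 5² = 1 + 16 + 25 = 42
42 → 4² + 2² = 16 + 4 = 20
20 → 2² + 0² = 4 + 0 = 4
4 → 4² = 16
16 → 1² + 6² = 1 + 36 = 37  — 37 repeats.
That took 14 steps.

14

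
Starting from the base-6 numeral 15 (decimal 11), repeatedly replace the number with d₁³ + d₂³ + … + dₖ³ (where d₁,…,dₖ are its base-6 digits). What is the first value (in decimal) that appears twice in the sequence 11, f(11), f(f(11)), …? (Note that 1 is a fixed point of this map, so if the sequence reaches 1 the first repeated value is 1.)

11 = (1,5)_6 → 1³ + 5³ = 1 + 125 = 126
126 = (3,3,0)_6 → 3³ + 3³ + 0³ = 27 + 27 + 0 = 54
54 = (1,3,0)_6 → 1³ + 3³ + 0³ = 1 + 27 + 0 = 28
28 = (4,4)_6 → 4³ + 4³ = 64 + 64 = 128
128 = (3,3,2)_6 → 3³ + 3³ + 2³ = 27 + 27 + 8 = 62
62 = (1,4,2)_6 → 1³ + 4³ + 2³ = 1 + 64 + 8 = 73
73 = (2,0,1)_6 → 2³ + 0³ + 1³ = 8 + 0 + 1 = 9
9 = (1,3)_6 → 1³ + 3³ = 1 + 27 = 28  — 28 already appeared earlier.

28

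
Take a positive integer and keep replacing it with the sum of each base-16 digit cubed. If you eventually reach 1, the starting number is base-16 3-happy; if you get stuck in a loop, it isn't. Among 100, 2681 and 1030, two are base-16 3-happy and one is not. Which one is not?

100: 100 → 280 → 514 → 16 → 1  — reaches 1 (base-16 3-happy)
2681: 2681 → 2072 → 1025 → 65 → 65  — repeats 65 (not base-16 3-happy)
1030: 1030 → 280 → 514 → 16 → 1  — reaches 1 (base-16 3-happy)

2681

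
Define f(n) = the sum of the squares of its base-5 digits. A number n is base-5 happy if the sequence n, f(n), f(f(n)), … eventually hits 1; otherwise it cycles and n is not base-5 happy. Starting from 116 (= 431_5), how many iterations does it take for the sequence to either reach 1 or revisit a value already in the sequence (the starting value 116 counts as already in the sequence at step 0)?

116 = (4,3,1)_5 → 4² + 3² + 1² = 26
26 = (1,0,1)_5 → 1² + 0² + 1² = 2
2 = (2)_5 → 2² = 4
4 = (4)_5 → 4² = 16
16 = (3,1)_5 → 3² + 1² = 10
10 = (2,0)_5 → 2² + 0² = 4  — 4 repeats.
That took 6 steps.

6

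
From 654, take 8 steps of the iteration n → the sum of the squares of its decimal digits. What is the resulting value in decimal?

37

654 → 6² + 5² + 4² = 36 + 25 + 16 = 77
77 → 7² + 7² = 49 + 49 = 98
98 → 9² + 8² = 81 + 64 = 145
145 → 1² + 4² + 5² = 1 + 16 + 25 = 42
42 → 4² + 2² = 16 + 4 = 20
20 → 2² + 0² = 4 + 0 = 4
4 → 4² = 16
16 → 1² + 6² = 1 + 36 = 37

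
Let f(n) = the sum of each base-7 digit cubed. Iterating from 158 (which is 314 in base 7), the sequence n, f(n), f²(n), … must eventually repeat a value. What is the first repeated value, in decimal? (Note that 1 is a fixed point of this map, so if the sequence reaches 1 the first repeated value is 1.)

92

158 = (3,1,4)_7 → 3³ + 1³ + 4³ = 27 + 1 + 64 = 92
92 = (1,6,1)_7 → 1³ + 6³ + 1³ = 1 + 216 + 1 = 218
218 = (4,3,1)_7 → 4³ + 3³ + 1³ = 64 + 27 + 1 = 92  — 92 already appeared earlier.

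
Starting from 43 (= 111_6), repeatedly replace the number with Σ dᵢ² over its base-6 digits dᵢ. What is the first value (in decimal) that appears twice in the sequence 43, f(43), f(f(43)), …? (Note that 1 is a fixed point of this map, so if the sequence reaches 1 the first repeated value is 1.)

43 = (1,1,1)_6 → 1² + 1² + 1² = 1 + 1 + 1 = 3
3 = (3)_6 → 3² = 9
9 = (1,3)_6 → 1² + 3² = 1 + 9 = 10
10 = (1,4)_6 → 1² + 4² = 1 + 16 = 17
17 = (2,5)_6 → 2² + 5² = 4 + 25 = 29
29 = (4,5)_6 → 4² + 5² = 16 + 25 = 41
41 = (1,0,5)_6 → 1² + 0² + 5² = 1 + 0 + 25 = 26
26 = (4,2)_6 → 4² + 2² = 16 + 4 = 20
20 = (3,2)_6 → 3² + 2² = 9 + 4 = 13
13 = (2,1)_6 → 2² + 1² = 4 + 1 = 5
5 = (5)_6 → 5² = 25
25 = (4,1)_6 → 4² + 1² = 16 + 1 = 17  — 17 already appeared earlier.

17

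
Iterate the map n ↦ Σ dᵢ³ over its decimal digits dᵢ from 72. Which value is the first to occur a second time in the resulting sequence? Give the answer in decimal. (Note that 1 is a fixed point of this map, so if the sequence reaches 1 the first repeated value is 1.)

72 → 7³ + 2³ = 343 + 8 = 351
351 → 3³ + 5³ + 1³ = 27 + 125 + 1 = 153
153 → 1³ + 5³ + 3³ = 1 + 125 + 27 = 153  — 153 already appeared earlier.

153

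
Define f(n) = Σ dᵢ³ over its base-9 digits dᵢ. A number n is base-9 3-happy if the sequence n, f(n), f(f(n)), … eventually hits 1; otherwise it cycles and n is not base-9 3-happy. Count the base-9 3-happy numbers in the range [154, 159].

154: 154 → 514 → 244 → 28 → 28  (repeats 28)
155: 155 → 521 → 755 → 521  (repeats 521)
156: 156 → 540 → 432 → 152 → 856 → 128 → 134 → 638 → 1198 → 470 → 476 → 980 → 540  (repeats 540)
157: 157 → 577 → 345 → 99 → 9 → 1  (reaches 1)
158: 158 → 638 → 1198 → 470 → 476 → 980 → 540 → 432 → 152 → 856 → 128 → 134 → 638  (repeats 638)
159: 159 → 729 → 1  (reaches 1)
base-9 3-happy: 157, 159

2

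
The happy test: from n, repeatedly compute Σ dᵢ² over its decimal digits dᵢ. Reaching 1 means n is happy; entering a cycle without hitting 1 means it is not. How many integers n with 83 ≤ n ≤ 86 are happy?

83: 83 → 73 → 58 → 89 → 145 → 42 → 20 → 4 → 16 → 37 → 58  (repeats 58)
84: 84 → 80 → 64 → 52 → 29 → 85 → 89 → 145 → 42 → 20 → 4 → 16 → 37 → 58 → 89  (repeats 89)
85: 85 → 89 → 145 → 42 → 20 → 4 → 16 → 37 → 58 → 89  (repeats 89)
86: 86 → 100 → 1  (reaches 1)
happy: 86

1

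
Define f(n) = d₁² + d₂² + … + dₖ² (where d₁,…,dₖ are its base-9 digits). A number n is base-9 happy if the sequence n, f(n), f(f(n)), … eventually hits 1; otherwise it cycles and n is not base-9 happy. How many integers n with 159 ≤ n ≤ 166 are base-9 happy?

159: 159 → 101 → 9 → 1  — base-9 happy
160: 160 → 114 → 46 → 26 → 68 → 74 → 68  — not base-9 happy
161: 161 → 129 → 35 → 73 → 65 → 53 → 89 → 65  — not base-9 happy
162: 162 → 4 → 16 → 50 → 50  — not base-9 happy
163: 163 → 5 → 25 → 53 → 89 → 65 → 53  — not base-9 happy
164: 164 → 8 → 64 → 50 → 50  — not base-9 happy
165: 165 → 13 → 17 → 65 → 53 → 89 → 65  — not base-9 happy
166: 166 → 20 → 8 → 64 → 50 → 50  — not base-9 happy
base-9 happy: 159

1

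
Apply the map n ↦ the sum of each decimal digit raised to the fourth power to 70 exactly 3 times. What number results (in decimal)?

2498

70 → 7⁴ + 0⁴ = 2401
2401 → 2⁴ + 4⁴ + 0⁴ + 1⁴ = 273
273 → 2⁴ + 7⁴ + 3⁴ = 2498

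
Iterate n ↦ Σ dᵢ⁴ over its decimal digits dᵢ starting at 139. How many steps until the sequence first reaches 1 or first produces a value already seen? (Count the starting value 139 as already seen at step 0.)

13

139 → 1⁴ + 3⁴ + 9⁴ = 1 + 81 + 6561 = 6643
6643 → 6⁴ + 6⁴ + 4⁴ + 3⁴ = 1296 + 1296 + 256 + 81 = 2929
2929 → 2⁴ + 9⁴ + 2⁴ + 9⁴ = 16 + 6561 + 16 + 6561 = 13154
13154 → 1⁴ + 3⁴ + 1⁴ + 5⁴ + 4⁴ = 1 + 81 + 1 + 625 + 256 = 964
964 → 9⁴ + 6⁴ + 4⁴ = 6561 + 1296 + 256 = 8113
8113 → 8⁴ + 1⁴ + 1⁴ + 3⁴ = 4096 + 1 + 1 + 81 = 4179
4179 → 4⁴ + 1⁴ + 7⁴ + 9⁴ = 256 + 1 + 2401 + 6561 = 9219
9219 → 9⁴ + 2⁴ + 1⁴ + 9⁴ = 6561 + 16 + 1 + 6561 = 13139
13139 → 1⁴ + 3⁴ + 1⁴ + 3⁴ + 9⁴ = 1 + 81 + 1 + 81 + 6561 = 6725
6725 → 6⁴ + 7⁴ + 2⁴ + 5⁴ = 1296 + 2401 + 16 + 625 = 4338
4338 → 4⁴ + 3⁴ + 3⁴ + 8⁴ = 256 + 81 + 81 + 4096 = 4514
4514 → 4⁴ + 5⁴ + 1⁴ + 4⁴ = 256 + 625 + 1 + 256 = 1138
1138 → 1⁴ + 1⁴ + 3⁴ + 8⁴ = 1 + 1 + 81 + 4096 = 4179  — 4179 repeats.
That took 13 steps.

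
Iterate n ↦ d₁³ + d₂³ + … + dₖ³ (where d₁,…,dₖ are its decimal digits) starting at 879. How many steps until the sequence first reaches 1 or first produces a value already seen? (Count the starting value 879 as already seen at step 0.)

879 → 8³ + 7³ + 9³ = 1584
1584 → 1³ + 5³ + 8³ + 4³ = 702
702 → 7³ + 0³ + 2³ = 351
351 → 3³ + 5³ + 1³ = 153
153 → 1³ + 5³ + 3³ = 153  — 153 repeats.
That took 5 steps.

5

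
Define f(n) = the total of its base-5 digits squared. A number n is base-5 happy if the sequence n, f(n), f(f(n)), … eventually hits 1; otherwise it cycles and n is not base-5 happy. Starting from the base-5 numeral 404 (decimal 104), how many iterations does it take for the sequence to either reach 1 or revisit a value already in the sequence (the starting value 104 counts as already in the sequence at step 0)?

7

104 = (4,0,4)_5 → 4² + 0² + 4² = 32
32 = (1,1,2)_5 → 1² + 1² + 2² = 6
6 = (1,1)_5 → 1² + 1² = 2
2 = (2)_5 → 2² = 4
4 = (4)_5 → 4² = 16
16 = (3,1)_5 → 3² + 1² = 10
10 = (2,0)_5 → 2² + 0² = 4  — 4 repeats.
That took 7 steps.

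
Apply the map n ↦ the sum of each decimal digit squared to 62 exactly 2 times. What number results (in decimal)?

16

62 → 6² + 2² = 36 + 4 = 40
40 → 4² + 0² = 16 + 0 = 16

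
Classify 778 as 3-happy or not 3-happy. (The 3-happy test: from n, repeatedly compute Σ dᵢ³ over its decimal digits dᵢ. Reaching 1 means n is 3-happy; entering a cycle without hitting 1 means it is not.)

778 → 7³ + 7³ + 8³ = 1198
1198 → 1³ + 1³ + 9³ + 8³ = 1243
1243 → 1³ + 2³ + 4³ + 3³ = 100
100 → 1³ + 0³ + 0³ = 1  — reached 1.

3-happy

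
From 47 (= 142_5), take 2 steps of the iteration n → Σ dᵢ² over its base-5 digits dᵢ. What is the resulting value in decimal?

47 = (1,4,2)_5 → 1² + 4² + 2² = 21
21 = (4,1)_5 → 4² + 1² = 17

17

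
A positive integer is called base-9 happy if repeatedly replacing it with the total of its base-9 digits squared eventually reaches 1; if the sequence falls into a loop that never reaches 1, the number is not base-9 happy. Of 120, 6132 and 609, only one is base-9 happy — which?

120: 120 → 26 → 68 → 74 → 68  — repeats 68 (not base-9 happy)
6132: 6132 → 118 → 18 → 4 → 16 → 50 → 50  — repeats 50 (not base-9 happy)
609: 609 → 101 → 9 → 1  — reaches 1 (base-9 happy)

609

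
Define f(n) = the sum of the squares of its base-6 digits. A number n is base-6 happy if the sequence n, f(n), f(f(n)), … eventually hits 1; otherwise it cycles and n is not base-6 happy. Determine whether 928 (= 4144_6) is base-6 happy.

base-6 happy

928 = (4,1,4,4)_6 → 4² + 1² + 4² + 4² = 49
49 = (1,2,1)_6 → 1² + 2² + 1² = 6
6 = (1,0)_6 → 1² + 0² = 1  — reached 1.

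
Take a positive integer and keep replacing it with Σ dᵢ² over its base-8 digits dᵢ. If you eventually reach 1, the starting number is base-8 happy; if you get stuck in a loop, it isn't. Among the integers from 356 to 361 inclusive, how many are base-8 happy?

356: 356 → 57 → 50 → 40 → 25 → 10 → 5 → 25  (repeats 25)
357: 357 → 66 → 5 → 25 → 10 → 5  (repeats 5)
358: 358 → 77 → 27 → 18 → 8 → 1  (reaches 1)
359: 359 → 90 → 14 → 37 → 41 → 26 → 13 → 26  (repeats 26)
360: 360 → 50 → 40 → 25 → 10 → 5 → 25  (repeats 25)
361: 361 → 51 → 45 → 50 → 40 → 25 → 10 → 5 → 25  (repeats 25)
base-8 happy: 358

1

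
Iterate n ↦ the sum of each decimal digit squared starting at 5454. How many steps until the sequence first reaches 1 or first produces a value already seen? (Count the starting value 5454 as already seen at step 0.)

4

5454 → 5² + 4² + 5² + 4² = 25 + 16 + 25 + 16 = 82
82 → 8² + 2² = 64 + 4 = 68
68 → 6² + 8² = 36 + 64 = 100
100 → 1² + 0² + 0² = 1 + 0 + 0 = 1  — reached 1.
That took 4 steps.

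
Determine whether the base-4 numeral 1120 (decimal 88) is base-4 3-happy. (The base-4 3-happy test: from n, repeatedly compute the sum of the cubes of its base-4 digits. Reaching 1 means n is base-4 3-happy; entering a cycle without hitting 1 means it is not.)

base-4 3-happy

88 = (1,1,2,0)_4 → 10
10 = (2,2)_4 → 16
16 = (1,0,0)_4 → 1  — reached 1.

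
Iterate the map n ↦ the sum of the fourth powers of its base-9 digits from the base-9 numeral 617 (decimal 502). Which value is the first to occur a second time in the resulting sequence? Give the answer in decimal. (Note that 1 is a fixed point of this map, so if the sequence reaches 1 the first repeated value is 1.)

502 = (6,1,7)_9 → 6⁴ + 1⁴ + 7⁴ = 1296 + 1 + 2401 = 3698
3698 = (5,0,5,8)_9 → 5⁴ + 0⁴ + 5⁴ + 8⁴ = 625 + 0 + 625 + 4096 = 5346
5346 = (7,3,0,0)_9 → 7⁴ + 3⁴ + 0⁴ + 0⁴ = 2401 + 81 + 0 + 0 = 2482
2482 = (3,3,5,7)_9 → 3⁴ + 3⁴ + 5⁴ + 7⁴ = 81 + 81 + 625 + 2401 = 3188
3188 = (4,3,3,2)_9 → 4⁴ + 3⁴ + 3⁴ + 2⁴ = 256 + 81 + 81 + 16 = 434
434 = (5,3,2)_9 → 5⁴ + 3⁴ + 2⁴ = 625 + 81 + 16 = 722
722 = (8,8,2)_9 → 8⁴ + 8⁴ + 2⁴ = 4096 + 4096 + 16 = 8208
8208 = (1,2,2,3,0)_9 → 1⁴ + 2⁴ + 2⁴ + 3⁴ + 0⁴ = 1 + 16 + 16 + 81 + 0 = 114
114 = (1,3,6)_9 → 1⁴ + 3⁴ + 6⁴ = 1 + 81 + 1296 = 1378
1378 = (1,8,0,1)_9 → 1⁴ + 8⁴ + 0⁴ + 1⁴ = 1 + 4096 + 0 + 1 = 4098
4098 = (5,5,5,3)_9 → 5⁴ + 5⁴ + 5⁴ + 3⁴ = 625 + 625 + 625 + 81 = 1956
1956 = (2,6,1,3)_9 → 2⁴ + 6⁴ + 1⁴ + 3⁴ = 16 + 1296 + 1 + 81 = 1394
1394 = (1,8,1,8)_9 → 1⁴ + 8⁴ + 1⁴ + 8⁴ = 1 + 4096 + 1 + 4096 = 8194
8194 = (1,2,2,1,4)_9 → 1⁴ + 2⁴ + 2⁴ + 1⁴ + 4⁴ = 1 + 16 + 16 + 1 + 256 = 290
290 = (3,5,2)_9 → 3⁴ + 5⁴ + 2⁴ = 81 + 625 + 16 = 722  — 722 already appeared earlier.

722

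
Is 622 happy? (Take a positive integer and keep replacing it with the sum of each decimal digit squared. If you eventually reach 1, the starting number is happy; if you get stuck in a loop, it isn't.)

happy

622 → 6² + 2² + 2² = 44
44 → 4² + 4² = 32
32 → 3² + 2² = 13
13 → 1² + 3² = 10
10 → 1² + 0² = 1  — reached 1.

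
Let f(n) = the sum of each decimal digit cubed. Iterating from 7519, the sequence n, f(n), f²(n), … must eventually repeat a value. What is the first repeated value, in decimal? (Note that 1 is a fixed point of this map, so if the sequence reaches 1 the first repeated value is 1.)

7519 → 7³ + 5³ + 1³ + 9³ = 1198
1198 → 1³ + 1³ + 9³ + 8³ = 1243
1243 → 1³ + 2³ + 4³ + 3³ = 100
100 → 1³ + 0³ + 0³ = 1  — reached the fixed point 1.
1 → 1, so 1 is the first repeated value.

1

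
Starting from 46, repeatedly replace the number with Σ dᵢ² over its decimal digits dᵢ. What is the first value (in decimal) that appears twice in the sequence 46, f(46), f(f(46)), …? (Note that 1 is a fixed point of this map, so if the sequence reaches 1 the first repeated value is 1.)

89

46 → 4² + 6² = 52
52 → 5² + 2² = 29
29 → 2² + 9² = 85
85 → 8² + 5² = 89
89 → 8² + 9² = 145
145 → 1² + 4² + 5² = 42
42 → 4² + 2² = 20
20 → 2² + 0² = 4
4 → 4² = 16
16 → 1² + 6² = 37
37 → 3² + 7² = 58
58 → 5² + 8² = 89  — 89 already appeared earlier.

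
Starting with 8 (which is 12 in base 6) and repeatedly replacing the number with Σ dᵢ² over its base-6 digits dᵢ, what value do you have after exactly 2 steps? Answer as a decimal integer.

25

8 = (1,2)_6 → 5
5 = (5)_6 → 25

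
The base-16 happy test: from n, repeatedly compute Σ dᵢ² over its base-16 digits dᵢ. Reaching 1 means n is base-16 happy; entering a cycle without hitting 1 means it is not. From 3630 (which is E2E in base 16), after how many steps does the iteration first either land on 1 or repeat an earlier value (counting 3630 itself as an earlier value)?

3630 = (14,2,14)_16 → 14² + 2² + 14² = 196 + 4 + 196 = 396
396 = (1,8,12)_16 → 1² + 8² + 12² = 1 + 64 + 144 = 209
209 = (13,1)_16 → 13² + 1² = 169 + 1 = 170
170 = (10,10)_16 → 10² + 10² = 100 + 100 = 200
200 = (12,8)_16 → 12² + 8² = 144 + 64 = 208
208 = (13,0)_16 → 13² + 0² = 169 + 0 = 169
169 = (10,9)_16 → 10² + 9² = 100 + 81 = 181
181 = (11,5)_16 → 11² + 5² = 121 + 25 = 146
146 = (9,2)_16 → 9² + 2² = 81 + 4 = 85
85 = (5,5)_16 → 5² + 5² = 25 + 25 = 50
50 = (3,2)_16 → 3² + 2² = 9 + 4 = 13
13 = (13)_16 → 13² = 169  — 169 repeats.
That took 12 steps.

12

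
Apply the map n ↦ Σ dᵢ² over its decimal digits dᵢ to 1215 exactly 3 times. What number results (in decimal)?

1215 → 1² + 2² + 1² + 5² = 31
31 → 3² + 1² = 10
10 → 1² + 0² = 1

1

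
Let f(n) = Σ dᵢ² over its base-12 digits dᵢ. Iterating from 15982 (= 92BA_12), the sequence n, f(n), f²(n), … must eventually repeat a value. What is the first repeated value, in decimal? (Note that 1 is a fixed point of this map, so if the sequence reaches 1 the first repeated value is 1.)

15982 = (9,2,11,10)_12 → 9² + 2² + 11² + 10² = 81 + 4 + 121 + 100 = 306
306 = (2,1,6)_12 → 2² + 1² + 6² = 4 + 1 + 36 = 41
41 = (3,5)_12 → 3² + 5² = 9 + 25 = 34
34 = (2,10)_12 → 2² + 10² = 4 + 100 = 104
104 = (8,8)_12 → 8² + 8² = 64 + 64 = 128
128 = (10,8)_12 → 10² + 8² = 100 + 64 = 164
164 = (1,1,8)_12 → 1² + 1² + 8² = 1 + 1 + 64 = 66
66 = (5,6)_12 → 5² + 6² = 25 + 36 = 61
61 = (5,1)_12 → 5² + 1² = 25 + 1 = 26
26 = (2,2)_12 → 2² + 2² = 4 + 4 = 8
8 = (8)_12 → 8² = 64
64 = (5,4)_12 → 5² + 4² = 25 + 16 = 41  — 41 already appeared earlier.

41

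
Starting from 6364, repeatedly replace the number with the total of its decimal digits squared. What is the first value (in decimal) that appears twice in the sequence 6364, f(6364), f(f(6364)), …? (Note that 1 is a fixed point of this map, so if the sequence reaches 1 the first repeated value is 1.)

6364 → 6² + 3² + 6² + 4² = 97
97 → 9² + 7² = 130
130 → 1² + 3² + 0² = 10
10 → 1² + 0² = 1  — reached the fixed point 1.
1 → 1, so 1 is the first repeated value.

1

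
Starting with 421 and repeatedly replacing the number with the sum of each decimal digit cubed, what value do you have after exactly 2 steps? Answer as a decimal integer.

370

421 → 73
73 → 370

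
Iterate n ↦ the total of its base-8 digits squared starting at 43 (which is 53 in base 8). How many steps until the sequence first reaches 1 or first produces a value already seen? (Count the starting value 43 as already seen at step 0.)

43 = (5,3)_8 → 34
34 = (4,2)_8 → 20
20 = (2,4)_8 → 20  — 20 repeats.
That took 3 steps.

3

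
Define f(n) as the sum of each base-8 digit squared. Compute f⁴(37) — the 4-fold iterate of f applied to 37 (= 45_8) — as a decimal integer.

37 = (4,5)_8 → 4² + 5² = 41
41 = (5,1)_8 → 5² + 1² = 26
26 = (3,2)_8 → 3² + 2² = 13
13 = (1,5)_8 → 1² + 5² = 26

26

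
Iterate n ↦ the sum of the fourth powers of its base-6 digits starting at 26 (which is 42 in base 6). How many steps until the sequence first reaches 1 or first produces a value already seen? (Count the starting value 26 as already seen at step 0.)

26 = (4,2)_6 → 4⁴ + 2⁴ = 256 + 16 = 272
272 = (1,1,3,2)_6 → 1⁴ + 1⁴ + 3⁴ + 2⁴ = 1 + 1 + 81 + 16 = 99
99 = (2,4,3)_6 → 2⁴ + 4⁴ + 3⁴ = 16 + 256 + 81 = 353
353 = (1,3,4,5)_6 → 1⁴ + 3⁴ + 4⁴ + 5⁴ = 1 + 81 + 256 + 625 = 963
963 = (4,2,4,3)_6 → 4⁴ + 2⁴ + 4⁴ + 3⁴ = 256 + 16 + 256 + 81 = 609
609 = (2,4,5,3)_6 → 2⁴ + 4⁴ + 5⁴ + 3⁴ = 16 + 256 + 625 + 81 = 978
978 = (4,3,1,0)_6 → 4⁴ + 3⁴ + 1⁴ + 0⁴ = 256 + 81 + 1 + 0 = 338
338 = (1,3,2,2)_6 → 1⁴ + 3⁴ + 2⁴ + 2⁴ = 1 + 81 + 16 + 16 = 114
114 = (3,1,0)_6 → 3⁴ + 1⁴ + 0⁴ = 81 + 1 + 0 = 82
82 = (2,1,4)_6 → 2⁴ + 1⁴ + 4⁴ = 16 + 1 + 256 = 273
273 = (1,1,3,3)_6 → 1⁴ + 1⁴ + 3⁴ + 3⁴ = 1 + 1 + 81 + 81 = 164
164 = (4,3,2)_6 → 4⁴ + 3⁴ + 2⁴ = 256 + 81 + 16 = 353  — 353 repeats.
That took 12 steps.

12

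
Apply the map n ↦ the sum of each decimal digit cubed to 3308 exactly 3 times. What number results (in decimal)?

593

3308 → 3³ + 3³ + 0³ + 8³ = 566
566 → 5³ + 6³ + 6³ = 557
557 → 5³ + 5³ + 7³ = 593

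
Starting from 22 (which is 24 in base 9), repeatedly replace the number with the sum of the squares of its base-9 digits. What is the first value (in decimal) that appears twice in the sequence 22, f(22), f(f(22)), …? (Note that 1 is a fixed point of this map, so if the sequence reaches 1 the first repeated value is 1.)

22 = (2,4)_9 → 2² + 4² = 20
20 = (2,2)_9 → 2² + 2² = 8
8 = (8)_9 → 8² = 64
64 = (7,1)_9 → 7² + 1² = 50
50 = (5,5)_9 → 5² + 5² = 50  — 50 already appeared earlier.

50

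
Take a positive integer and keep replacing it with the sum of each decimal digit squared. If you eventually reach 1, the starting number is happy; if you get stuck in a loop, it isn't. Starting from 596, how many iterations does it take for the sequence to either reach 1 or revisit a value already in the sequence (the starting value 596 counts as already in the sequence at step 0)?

15

596 → 5² + 9² + 6² = 25 + 81 + 36 = 142
142 → 1² + 4² + 2² = 1 + 16 + 4 = 21
21 → 2² + 1² = 4 + 1 = 5
5 → 5² = 25
25 → 2² + 5² = 4 + 25 = 29
29 → 2² + 9² = 4 + 81 = 85
85 → 8² + 5² = 64 + 25 = 89
89 → 8² + 9² = 64 + 81 = 145
145 → 1² + 4² + 5² = 1 + 16 + 25 = 42
42 → 4² + 2² = 16 + 4 = 20
20 → 2² + 0² = 4 + 0 = 4
4 → 4² = 16
16 → 1² + 6² = 1 + 36 = 37
37 → 3² + 7² = 9 + 49 = 58
58 → 5² + 8² = 25 + 64 = 89  — 89 repeats.
That took 15 steps.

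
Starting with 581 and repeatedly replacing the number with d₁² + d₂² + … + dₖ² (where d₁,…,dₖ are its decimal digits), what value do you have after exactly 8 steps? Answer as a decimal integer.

581 → 5² + 8² + 1² = 90
90 → 9² + 0² = 81
81 → 8² + 1² = 65
65 → 6² + 5² = 61
61 → 6² + 1² = 37
37 → 3² + 7² = 58
58 → 5² + 8² = 89
89 → 8² + 9² = 145

145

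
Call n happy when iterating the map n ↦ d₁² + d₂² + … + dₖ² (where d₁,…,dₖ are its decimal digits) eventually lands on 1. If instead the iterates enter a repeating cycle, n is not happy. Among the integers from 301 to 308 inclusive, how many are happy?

301: 301 → 10 → 1  (reaches 1)
302: 302 → 13 → 10 → 1  (reaches 1)
303: 303 → 18 → 65 → 61 → 37 → 58 → 89 → 145 → 42 → 20 → 4 → 16 → 37  (repeats 37)
304: 304 → 25 → 29 → 85 → 89 → 145 → 42 → 20 → 4 → 16 → 37 → 58 → 89  (repeats 89)
305: 305 → 34 → 25 → 29 → 85 → 89 → 145 → 42 → 20 → 4 → 16 → 37 → 58 → 89  (repeats 89)
306: 306 → 45 → 41 → 17 → 50 → 25 → 29 → 85 → 89 → 145 → 42 → 20 → 4 → 16 → 37 → 58 → 89  (repeats 89)
307: 307 → 58 → 89 → 145 → 42 → 20 → 4 → 16 → 37 → 58  (repeats 58)
308: 308 → 73 → 58 → 89 → 145 → 42 → 20 → 4 → 16 → 37 → 58  (repeats 58)
happy: 301, 302

2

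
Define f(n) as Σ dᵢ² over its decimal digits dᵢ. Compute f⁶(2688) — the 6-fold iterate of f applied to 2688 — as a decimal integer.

2688 → 2² + 6² + 8² + 8² = 168
168 → 1² + 6² + 8² = 101
101 → 1² + 0² + 1² = 2
2 → 2² = 4
4 → 4² = 16
16 → 1² + 6² = 37

37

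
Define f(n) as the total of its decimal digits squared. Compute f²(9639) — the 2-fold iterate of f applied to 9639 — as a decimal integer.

53

9639 → 9² + 6² + 3² + 9² = 81 + 36 + 9 + 81 = 207
207 → 2² + 0² + 7² = 4 + 0 + 49 = 53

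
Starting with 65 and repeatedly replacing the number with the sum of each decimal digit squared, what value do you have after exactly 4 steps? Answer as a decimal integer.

65 → 6² + 5² = 61
61 → 6² + 1² = 37
37 → 3² + 7² = 58
58 → 5² + 8² = 89

89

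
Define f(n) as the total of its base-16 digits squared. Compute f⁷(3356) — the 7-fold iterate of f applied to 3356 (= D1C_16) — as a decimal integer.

3356 = (13,1,12)_16 → 13² + 1² + 12² = 314
314 = (1,3,10)_16 → 1² + 3² + 10² = 110
110 = (6,14)_16 → 6² + 14² = 232
232 = (14,8)_16 → 14² + 8² = 260
260 = (1,0,4)_16 → 1² + 0² + 4² = 17
17 = (1,1)_16 → 1² + 1² = 2
2 = (2)_16 → 2² = 4

4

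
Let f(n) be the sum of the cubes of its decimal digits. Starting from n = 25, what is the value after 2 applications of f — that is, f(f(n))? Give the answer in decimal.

25 → 2³ + 5³ = 133
133 → 1³ + 3³ + 3³ = 55

55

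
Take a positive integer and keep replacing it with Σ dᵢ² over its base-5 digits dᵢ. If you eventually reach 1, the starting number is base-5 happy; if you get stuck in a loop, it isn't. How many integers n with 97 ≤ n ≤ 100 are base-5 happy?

1

97: 97 → 29 → 17 → 13 → 13  (repeats 13)
98: 98 → 34 → 18 → 18  (repeats 18)
99: 99 → 41 → 11 → 5 → 1  (reaches 1)
100: 100 → 16 → 10 → 4 → 16  (repeats 16)
base-5 happy: 99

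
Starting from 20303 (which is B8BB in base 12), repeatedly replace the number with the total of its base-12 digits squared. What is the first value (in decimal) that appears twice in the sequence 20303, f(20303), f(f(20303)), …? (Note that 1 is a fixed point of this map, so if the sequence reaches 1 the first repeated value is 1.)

41

20303 = (11,8,11,11)_12 → 11² + 8² + 11² + 11² = 121 + 64 + 121 + 121 = 427
427 = (2,11,7)_12 → 2² + 11² + 7² = 4 + 121 + 49 = 174
174 = (1,2,6)_12 → 1² + 2² + 6² = 1 + 4 + 36 = 41
41 = (3,5)_12 → 3² + 5² = 9 + 25 = 34
34 = (2,10)_12 → 2² + 10² = 4 + 100 = 104
104 = (8,8)_12 → 8² + 8² = 64 + 64 = 128
128 = (10,8)_12 → 10² + 8² = 100 + 64 = 164
164 = (1,1,8)_12 → 1² + 1² + 8² = 1 + 1 + 64 = 66
66 = (5,6)_12 → 5² + 6² = 25 + 36 = 61
61 = (5,1)_12 → 5² + 1² = 25 + 1 = 26
26 = (2,2)_12 → 2² + 2² = 4 + 4 = 8
8 = (8)_12 → 8² = 64
64 = (5,4)_12 → 5² + 4² = 25 + 16 = 41  — 41 already appeared earlier.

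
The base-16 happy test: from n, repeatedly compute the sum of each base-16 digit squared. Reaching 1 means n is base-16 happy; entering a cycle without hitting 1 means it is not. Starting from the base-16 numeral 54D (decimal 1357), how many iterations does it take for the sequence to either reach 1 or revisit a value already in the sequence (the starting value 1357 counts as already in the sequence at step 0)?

1357 = (5,4,13)_16 → 5² + 4² + 13² = 210
210 = (13,2)_16 → 13² + 2² = 173
173 = (10,13)_16 → 10² + 13² = 269
269 = (1,0,13)_16 → 1² + 0² + 13² = 170
170 = (10,10)_16 → 10² + 10² = 200
200 = (12,8)_16 → 12² + 8² = 208
208 = (13,0)_16 → 13² + 0² = 169
169 = (10,9)_16 → 10² + 9² = 181
181 = (11,5)_16 → 11² + 5² = 146
146 = (9,2)_16 → 9² + 2² = 85
85 = (5,5)_16 → 5² + 5² = 50
50 = (3,2)_16 → 3² + 2² = 13
13 = (13)_16 → 13² = 169  — 169 repeats.
That took 13 steps.

13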